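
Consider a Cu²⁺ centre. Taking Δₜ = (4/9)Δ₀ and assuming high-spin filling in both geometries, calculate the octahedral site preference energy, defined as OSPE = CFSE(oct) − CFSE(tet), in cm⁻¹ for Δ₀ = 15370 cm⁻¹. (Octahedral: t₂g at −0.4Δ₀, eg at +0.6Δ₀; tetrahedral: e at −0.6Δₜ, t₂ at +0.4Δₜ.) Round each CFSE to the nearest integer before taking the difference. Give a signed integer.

-6490

Cu²⁺: group 11, so d-count = 11 − 2 = 9.
Octahedral (high-spin): t2g^6 e_g^3, CFSE = 6(−0.4) + 3(+0.6) = -0.6Δ₀ = -0.6 × 15370 = -9222 cm⁻¹.
Tetrahedral e^4 t2^5 gives -0.4Δₜ = -0.4 × (4/9) × 15370 = -2732 cm⁻¹.
Subtracting, OSPE = -9222 − (-2732) = -6490 cm⁻¹.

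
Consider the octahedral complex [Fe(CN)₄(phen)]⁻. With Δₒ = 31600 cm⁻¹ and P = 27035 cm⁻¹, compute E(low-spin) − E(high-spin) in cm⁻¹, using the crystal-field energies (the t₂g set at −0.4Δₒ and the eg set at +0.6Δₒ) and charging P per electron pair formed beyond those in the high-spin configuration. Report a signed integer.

Ligand charges: 4×(-1) from CN⁻ and 1×(+0) from phen sum to -4; with overall charge -1, Fe is +3.
Fe sits in group 8; removing 3 electrons leaves Fe³⁺ with 8 − 3 = 5 d electrons.
In the high-spin limit (t₂g³ eg²) the orbital term is 0.0Δₒ = 0 cm⁻¹, with no excess pairing.
Low-spin t₂g⁵ eg⁰ gives -2.0Δₒ = -63200 cm⁻¹, but forming 2 extra pairs costs 2P = 54070 cm⁻¹, so E(LS) = -63200 + 54070 = -9130 cm⁻¹.
Thus E(LS) − E(HS) = -9130 cm⁻¹.

-9130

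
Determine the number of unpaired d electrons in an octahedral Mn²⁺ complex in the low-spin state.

Mn sits in group 7; removing 2 electrons leaves Mn²⁺ with 7 − 2 = 5 d electrons.
Configuration: t2g^5 e_g^0, giving 1 unpaired electron.

1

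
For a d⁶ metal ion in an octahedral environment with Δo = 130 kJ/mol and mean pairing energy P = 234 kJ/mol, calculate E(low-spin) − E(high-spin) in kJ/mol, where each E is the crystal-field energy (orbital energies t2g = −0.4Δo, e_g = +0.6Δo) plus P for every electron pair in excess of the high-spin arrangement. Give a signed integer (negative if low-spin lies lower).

208

In the high-spin limit (t2g^4 e_g^2) the orbital term is -0.4Δo = -52 kJ/mol, with no excess pairing.
For low-spin the configuration is t2g^6 e_g^0: orbital energy -2.4 × 130 = -312 kJ/mol, and 2 additional pairs relative to high-spin add 468 kJ/mol, giving 156 kJ/mol.
E(LS) − E(HS) = 156 − (-52) = 208 kJ/mol.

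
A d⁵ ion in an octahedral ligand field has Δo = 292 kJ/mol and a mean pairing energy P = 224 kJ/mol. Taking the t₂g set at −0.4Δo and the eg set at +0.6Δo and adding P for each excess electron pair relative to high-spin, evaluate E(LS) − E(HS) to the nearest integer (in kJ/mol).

-136

In the high-spin limit (t₂g³ eg²) the orbital term is 0.0Δo = 0 kJ/mol, with no excess pairing.
Low-spin t₂g⁵ eg⁰ gives -2.0Δo = -584 kJ/mol, but forming 2 extra pairs costs 2P = 448 kJ/mol, so E(LS) = -584 + 448 = -136 kJ/mol.
Thus E(LS) − E(HS) = -136 kJ/mol.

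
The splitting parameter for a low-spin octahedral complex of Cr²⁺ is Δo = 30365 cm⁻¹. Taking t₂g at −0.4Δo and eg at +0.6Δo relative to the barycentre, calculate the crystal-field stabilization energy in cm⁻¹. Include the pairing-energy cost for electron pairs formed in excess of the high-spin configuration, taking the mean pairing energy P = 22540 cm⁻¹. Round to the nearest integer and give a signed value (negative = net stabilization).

Cr²⁺: group 6, so d-count = 6 − 2 = 4.
Electron filling gives t₂g⁴ eg⁰.
CFSE(orbital) = 4×(-0.4Δo) + 0×(0.6Δo) = -1.6Δo; with Δo = 30365 cm⁻¹ that is -48584 cm⁻¹.
Pairing penalty: 1 pair vs 0 in the high-spin reference → 1 extra × P = 22540 cm⁻¹.
Overall CFSE = -48584 + 22540 = -26044 cm⁻¹.

-26044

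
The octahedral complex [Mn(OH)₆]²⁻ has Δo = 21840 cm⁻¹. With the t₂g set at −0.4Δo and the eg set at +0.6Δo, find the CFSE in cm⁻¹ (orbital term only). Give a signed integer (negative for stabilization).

Each OH⁻ contributes -1; 6 × (-1) = -6. With overall charge -2, Mn is in the +4 oxidation state.
Mn is in group 7, so Mn⁴⁺ is d³ (7 − 4 = 3).
For octahedral d³ the high- and low-spin configurations coincide.
The d³ electrons fill as t₂g³ eg⁰.
CFSE(orbital) = 3×(-0.4Δo) + 0×(0.6Δo) = -1.2Δo; with Δo = 21840 cm⁻¹ that is -26208 cm⁻¹.

-26208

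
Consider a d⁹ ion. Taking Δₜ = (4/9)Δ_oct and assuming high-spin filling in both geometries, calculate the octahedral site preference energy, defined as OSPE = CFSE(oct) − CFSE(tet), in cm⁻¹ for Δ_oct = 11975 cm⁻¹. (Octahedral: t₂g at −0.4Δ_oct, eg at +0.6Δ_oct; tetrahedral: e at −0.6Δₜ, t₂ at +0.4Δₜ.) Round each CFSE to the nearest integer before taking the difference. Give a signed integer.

In an octahedral site d⁹ (HS) is t2g^6 e_g^3, giving CFSE(oct) = -0.6Δ_oct = -7185 cm⁻¹.
In a tetrahedral site the filling is e^4 t2^5: CFSE(tet) = -0.4Δₜ = -0.4 × (4/9)(11975) = -2129 cm⁻¹.
OSPE = -7185 − (-2129) = -5056 cm⁻¹.

-5056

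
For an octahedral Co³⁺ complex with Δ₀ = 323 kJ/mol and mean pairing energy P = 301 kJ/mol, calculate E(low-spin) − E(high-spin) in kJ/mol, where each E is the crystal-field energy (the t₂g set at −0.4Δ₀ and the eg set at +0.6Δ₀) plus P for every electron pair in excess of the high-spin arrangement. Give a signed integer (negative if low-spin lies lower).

-44

Co is in group 9, so Co³⁺ is d⁶ (9 − 3 = 6).
In the high-spin limit (t₂g⁴ eg²) the orbital term is -0.4Δ₀ = -129 kJ/mol, with no excess pairing.
Low-spin: t₂g⁶ eg⁰, orbital CFSE = -2.4Δ₀ = -775 kJ/mol; plus 2 excess pairs × P = +602 kJ/mol; total -173 kJ/mol.
Thus E(LS) − E(HS) = -44 kJ/mol.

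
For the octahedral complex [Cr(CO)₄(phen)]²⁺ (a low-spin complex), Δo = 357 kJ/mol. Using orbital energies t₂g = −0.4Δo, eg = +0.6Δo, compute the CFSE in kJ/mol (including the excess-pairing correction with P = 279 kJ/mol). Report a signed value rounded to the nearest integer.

Ligand charges: 4×(+0) from CO and 1×(+0) from phen sum to +0; with overall charge +2, Cr is +2.
Cr²⁺: group 6, so d-count = 6 − 2 = 4.
The d⁴ electrons fill as t₂g⁴ eg⁰.
CFSE(orbital) = 4×(-0.4Δo) + 0×(0.6Δo) = -1.6Δo; with Δo = 357 kJ/mol that is -571 kJ/mol.
High-spin d⁴ would be t₂g³ eg¹ with 0 pairs; low-spin has 1, so 1 excess pair costs +1P = +279 kJ/mol.
Net CFSE = -571 + 279 = -292 kJ/mol.

-292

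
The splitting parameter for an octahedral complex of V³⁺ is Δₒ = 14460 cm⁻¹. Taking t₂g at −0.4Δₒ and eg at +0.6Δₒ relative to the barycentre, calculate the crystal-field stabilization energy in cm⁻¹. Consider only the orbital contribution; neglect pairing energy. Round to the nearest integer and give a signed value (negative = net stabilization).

Group 5 minus oxidation state +3 gives a d² configuration for V³⁺.
Configuration: t₂g² eg⁰.
CFSE(orbital) = 2×(-0.4Δₒ) + 0×(0.6Δₒ) = -0.8Δₒ; with Δₒ = 14460 cm⁻¹ that is -11568 cm⁻¹.

-11568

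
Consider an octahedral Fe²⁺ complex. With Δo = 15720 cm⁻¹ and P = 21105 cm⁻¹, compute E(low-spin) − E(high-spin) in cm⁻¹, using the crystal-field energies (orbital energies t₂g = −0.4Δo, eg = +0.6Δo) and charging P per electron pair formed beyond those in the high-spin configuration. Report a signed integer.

Group 8 minus oxidation state +2 gives a d⁶ configuration for Fe²⁺.
In the high-spin limit (t₂g⁴ eg²) the orbital term is -0.4Δo = -6288 cm⁻¹, with no excess pairing.
Low-spin: t₂g⁶ eg⁰, orbital CFSE = -2.4Δo = -37728 cm⁻¹; plus 2 excess pairs × P = +42210 cm⁻¹; total 4482 cm⁻¹.
The difference is 4482 − (-6288) = 10770 cm⁻¹, so high-spin lies lower.

10770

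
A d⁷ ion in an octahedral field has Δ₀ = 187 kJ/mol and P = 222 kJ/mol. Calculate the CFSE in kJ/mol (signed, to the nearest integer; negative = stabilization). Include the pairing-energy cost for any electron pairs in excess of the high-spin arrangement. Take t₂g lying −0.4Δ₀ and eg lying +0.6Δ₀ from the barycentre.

-150

Since Δ₀ = 187 kJ/mol < P = 222 kJ/mol, the complex adopts the high-spin configuration.
Filling d⁷ accordingly: t₂g⁵ eg².
Orbital CFSE = -0.8Δ₀ = -0.8 × 187 = -150 kJ/mol.
High-spin has no excess pairs, so no pairing correction applies.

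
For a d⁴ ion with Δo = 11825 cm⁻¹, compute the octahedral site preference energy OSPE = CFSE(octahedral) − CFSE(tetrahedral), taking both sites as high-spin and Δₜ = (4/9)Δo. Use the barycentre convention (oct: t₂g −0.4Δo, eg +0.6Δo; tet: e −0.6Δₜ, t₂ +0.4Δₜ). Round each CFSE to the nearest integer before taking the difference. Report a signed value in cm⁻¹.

-4993

Octahedral (high-spin): t2g^3 e_g^1, CFSE = 3(−0.4) + 1(+0.6) = -0.6Δo = -0.6 × 11825 = -7095 cm⁻¹.
Tetrahedral: e^2 t2^2, CFSE = 2(−0.6) + 2(+0.4) = -0.4Δₜ = -0.4 × (4/9) × 11825 = -2102 cm⁻¹.
Subtracting, OSPE = -7095 − (-2102) = -4993 cm⁻¹.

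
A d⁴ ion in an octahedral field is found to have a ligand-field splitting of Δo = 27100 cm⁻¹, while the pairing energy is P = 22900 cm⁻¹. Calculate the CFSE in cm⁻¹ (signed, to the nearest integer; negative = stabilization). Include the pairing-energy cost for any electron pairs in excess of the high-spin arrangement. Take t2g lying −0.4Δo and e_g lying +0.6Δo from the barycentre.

Since Δo = 27100 cm⁻¹ > P = 22900 cm⁻¹, the complex adopts the low-spin configuration.
Filling d⁴ accordingly: t2g^4 e_g^0.
Orbital CFSE = -1.6Δo = -1.6 × 27100 = -43360 cm⁻¹.
Excess pairs vs high-spin: 1 − 0 = 1; pairing cost = +22900 cm⁻¹.
Net CFSE = -43360 + 22900 = -20460 cm⁻¹.

-20460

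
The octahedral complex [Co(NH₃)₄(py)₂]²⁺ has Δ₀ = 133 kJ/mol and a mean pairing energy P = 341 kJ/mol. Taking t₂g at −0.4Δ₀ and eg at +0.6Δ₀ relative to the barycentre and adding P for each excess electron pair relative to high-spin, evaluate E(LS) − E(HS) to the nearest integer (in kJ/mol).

Ligand charges: 4×(+0) from NH₃ and 2×(+0) from py sum to +0; with overall charge +2, Co is +2.
Co²⁺: group 9, so d-count = 9 − 2 = 7.
In the high-spin limit (t₂g⁵ eg²) the orbital term is -0.8Δ₀ = -106 kJ/mol, with no excess pairing.
For low-spin the configuration is t₂g⁶ eg¹: orbital energy -1.8 × 133 = -239 kJ/mol, and 1 additional pair relative to high-spin adds 341 kJ/mol, giving 102 kJ/mol.
Thus E(LS) − E(HS) = 208 kJ/mol.

208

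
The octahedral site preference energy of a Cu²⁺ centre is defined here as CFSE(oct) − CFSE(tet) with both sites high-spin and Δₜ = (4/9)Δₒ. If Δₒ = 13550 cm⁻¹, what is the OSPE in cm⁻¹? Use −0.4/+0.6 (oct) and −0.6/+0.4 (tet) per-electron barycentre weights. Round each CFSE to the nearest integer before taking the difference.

-5721

Cu sits in group 11; removing 2 electrons leaves Cu²⁺ with 11 − 2 = 9 d electrons.
Octahedral high-spin t₂g⁶ eg³: CFSE = -0.6 × 13550 = -8130 cm⁻¹.
Tetrahedral e⁴ t₂⁵ gives -0.4Δₜ = -0.4 × (4/9) × 13550 = -2409 cm⁻¹.
OSPE = -8130 − (-2409) = -5721 cm⁻¹.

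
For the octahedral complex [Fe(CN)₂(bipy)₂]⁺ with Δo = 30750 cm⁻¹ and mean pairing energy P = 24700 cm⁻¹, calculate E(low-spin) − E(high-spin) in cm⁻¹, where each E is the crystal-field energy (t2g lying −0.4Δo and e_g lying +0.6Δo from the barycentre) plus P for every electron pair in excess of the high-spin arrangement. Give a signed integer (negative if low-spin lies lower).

Ligand charges: 2×(-1) from CN⁻ and 2×(+0) from bipy sum to -2; with overall charge +1, Fe is +3.
Group 8 minus oxidation state +3 gives a d⁵ configuration for Fe³⁺.
High-spin d⁵ fills as t2g^3 e_g^2 with CFSE 3(−0.4) + 2(+0.6) = 0.0Δo = 0 cm⁻¹.
For low-spin the configuration is t2g^5 e_g^0: orbital energy -2.0 × 30750 = -61500 cm⁻¹, and 2 additional pairs relative to high-spin add 49400 cm⁻¹, giving -12100 cm⁻¹.
The difference is -12100 − (0) = -12100 cm⁻¹, so low-spin lies lower.

-12100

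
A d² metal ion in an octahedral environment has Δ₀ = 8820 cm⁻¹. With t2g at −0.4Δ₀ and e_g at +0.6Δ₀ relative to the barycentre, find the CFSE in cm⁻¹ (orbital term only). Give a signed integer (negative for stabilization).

-7056

For octahedral d² the high- and low-spin configurations coincide.
Configuration: t2g^2 e_g^0.
Orbital CFSE = 2(-0.4) + 0(0.6) = -0.8Δ₀ = -0.8 × 8820 = -7056 cm⁻¹.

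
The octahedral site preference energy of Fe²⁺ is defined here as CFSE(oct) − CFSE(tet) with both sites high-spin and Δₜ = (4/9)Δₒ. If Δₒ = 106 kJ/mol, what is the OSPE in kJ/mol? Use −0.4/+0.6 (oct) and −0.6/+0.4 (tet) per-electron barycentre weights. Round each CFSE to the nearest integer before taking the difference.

Group 8 minus oxidation state +2 gives a d⁶ configuration for Fe²⁺.
In an octahedral site d⁶ (HS) is t2g^4 e_g^2, giving CFSE(oct) = -0.4Δₒ = -42 kJ/mol.
Tetrahedral e^3 t2^3 gives -0.6Δₜ = -0.6 × (4/9) × 106 = -28 kJ/mol.
OSPE = -42 − (-28) = -14 kJ/mol.

-14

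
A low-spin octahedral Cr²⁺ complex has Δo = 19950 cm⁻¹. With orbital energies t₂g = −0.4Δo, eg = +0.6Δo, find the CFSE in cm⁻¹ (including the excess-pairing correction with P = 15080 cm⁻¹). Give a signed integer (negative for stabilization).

-16840

Cr is in group 6, so Cr²⁺ is d⁴ (6 − 2 = 4).
Electron filling gives t₂g⁴ eg⁰.
Orbital CFSE = 4(-0.4) + 0(0.6) = -1.6Δo = -1.6 × 19950 = -31920 cm⁻¹.
High-spin d⁴ would be t₂g³ eg¹ with 0 pairs; low-spin has 1, so 1 excess pair costs +1P = +15080 cm⁻¹.
Net CFSE = -31920 + 15080 = -16840 cm⁻¹.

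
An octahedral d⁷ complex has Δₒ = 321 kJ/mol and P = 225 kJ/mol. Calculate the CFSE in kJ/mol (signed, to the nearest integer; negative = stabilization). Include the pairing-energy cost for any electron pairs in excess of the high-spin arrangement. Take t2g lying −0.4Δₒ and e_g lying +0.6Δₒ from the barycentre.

Δₒ > P, so pairing is preferred: the ground state is low-spin.
That gives t2g^6 e_g^1.
Orbital CFSE = -1.8Δₒ = -1.8 × 321 = -578 kJ/mol.
Excess pairs vs high-spin: 3 − 2 = 1; pairing cost = +225 kJ/mol.
Net CFSE = -578 + 225 = -353 kJ/mol.

-353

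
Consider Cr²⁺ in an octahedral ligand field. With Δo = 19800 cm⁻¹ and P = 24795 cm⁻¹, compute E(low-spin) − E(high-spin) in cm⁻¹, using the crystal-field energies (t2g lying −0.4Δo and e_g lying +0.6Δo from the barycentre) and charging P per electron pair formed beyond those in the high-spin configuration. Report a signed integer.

Cr sits in group 6; removing 2 electrons leaves Cr²⁺ with 6 − 2 = 4 d electrons.
High-spin d⁴ fills as t2g^3 e_g^1 with CFSE 3(−0.4) + 1(+0.6) = -0.6Δo = -11880 cm⁻¹.
For low-spin the configuration is t2g^4 e_g^0: orbital energy -1.6 × 19800 = -31680 cm⁻¹, and 1 additional pair relative to high-spin adds 24795 cm⁻¹, giving -6885 cm⁻¹.
E(LS) − E(HS) = -6885 − (-11880) = 4995 cm⁻¹.

4995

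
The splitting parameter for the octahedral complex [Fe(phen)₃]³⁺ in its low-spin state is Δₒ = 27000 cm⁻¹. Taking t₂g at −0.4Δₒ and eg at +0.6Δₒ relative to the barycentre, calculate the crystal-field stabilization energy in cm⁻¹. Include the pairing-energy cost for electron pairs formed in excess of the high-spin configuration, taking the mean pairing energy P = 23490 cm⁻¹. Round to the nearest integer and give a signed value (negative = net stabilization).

-7020

phen is neutral, so the +3 overall charge sits on Fe: oxidation state +3.
Fe is in group 8, so Fe³⁺ is d⁵ (8 − 3 = 5).
Electron filling gives t₂g⁵ eg⁰.
Orbital CFSE = 5(-0.4) + 0(0.6) = -2.0Δₒ = -2.0 × 27000 = -54000 cm⁻¹.
Relative to high-spin t₂g³ eg² (0 paired), the low-spin configuration has 2 additional pairs, contributing +2 × 23490 = +46980 cm⁻¹.
Combining: -54000 + 46980 = -7020 cm⁻¹.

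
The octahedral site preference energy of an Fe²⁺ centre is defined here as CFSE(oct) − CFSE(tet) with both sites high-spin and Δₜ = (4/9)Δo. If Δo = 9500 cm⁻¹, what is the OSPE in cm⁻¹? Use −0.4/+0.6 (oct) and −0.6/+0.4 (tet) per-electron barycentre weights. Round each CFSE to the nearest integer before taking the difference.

Group 8 minus oxidation state +2 gives a d⁶ configuration for Fe²⁺.
Octahedral (high-spin): t₂g⁴ eg², CFSE = 4(−0.4) + 2(+0.6) = -0.4Δo = -0.4 × 9500 = -3800 cm⁻¹.
Tetrahedral: e³ t₂³, CFSE = 3(−0.6) + 3(+0.4) = -0.6Δₜ = -0.6 × (4/9) × 9500 = -2533 cm⁻¹.
OSPE = -3800 − (-2533) = -1267 cm⁻¹.

-1267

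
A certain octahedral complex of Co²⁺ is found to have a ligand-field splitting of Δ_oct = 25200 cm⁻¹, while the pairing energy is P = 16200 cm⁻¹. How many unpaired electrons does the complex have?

1

Co²⁺: group 9, so d-count = 9 − 2 = 7.
Since Δ_oct = 25200 cm⁻¹ > P = 16200 cm⁻¹, the complex adopts the low-spin configuration.
Configuration: t2g^6 e_g^1.
Unpaired electrons: 1.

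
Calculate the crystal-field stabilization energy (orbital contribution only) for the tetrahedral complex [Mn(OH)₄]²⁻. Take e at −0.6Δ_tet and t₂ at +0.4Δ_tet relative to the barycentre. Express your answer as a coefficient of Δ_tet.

Each OH⁻ contributes -1; 4 × (-1) = -4. With overall charge -2, Mn is in the +2 oxidation state.
Mn²⁺: group 7, so d-count = 7 − 2 = 5.
Tetrahedral fields are weak (Δₜ ≈ 4/9 Δₒ), so electrons fill high-spin.
Configuration: e² t₂³.
CFSE = 2(-0.6Δ_tet) + 3(0.4Δ_tet) = -1.2Δ_tet + 1.2Δ_tet = 0.0Δ_tet.

0.0 Δ_tet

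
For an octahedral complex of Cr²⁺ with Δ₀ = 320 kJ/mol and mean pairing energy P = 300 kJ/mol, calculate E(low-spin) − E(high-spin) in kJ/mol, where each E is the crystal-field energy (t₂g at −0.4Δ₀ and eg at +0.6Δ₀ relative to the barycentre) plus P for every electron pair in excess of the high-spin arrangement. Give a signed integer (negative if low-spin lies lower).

Cr sits in group 6; removing 2 electrons leaves Cr²⁺ with 6 − 2 = 4 d electrons.
In the high-spin limit (t₂g³ eg¹) the orbital term is -0.6Δ₀ = -192 kJ/mol, with no excess pairing.
For low-spin the configuration is t₂g⁴ eg⁰: orbital energy -1.6 × 320 = -512 kJ/mol, and 1 additional pair relative to high-spin adds 300 kJ/mol, giving -212 kJ/mol.
Thus E(LS) − E(HS) = -20 kJ/mol.

-20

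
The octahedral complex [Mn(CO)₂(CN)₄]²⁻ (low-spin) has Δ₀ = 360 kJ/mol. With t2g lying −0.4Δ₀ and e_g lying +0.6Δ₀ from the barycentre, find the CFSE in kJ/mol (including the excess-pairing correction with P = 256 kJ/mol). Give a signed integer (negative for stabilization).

Ligand charges: 2×(+0) from CO and 4×(-1) from CN⁻ sum to -4; with overall charge -2, Mn is +2.
Mn sits in group 7; removing 2 electrons leaves Mn²⁺ with 7 − 2 = 5 d electrons.
The d⁵ electrons fill as t2g^5 e_g^0.
Orbital CFSE = 5(-0.4) + 0(0.6) = -2.0Δ₀ = -2.0 × 360 = -720 kJ/mol.
Relative to high-spin t2g^3 e_g^2 (0 paired), the low-spin configuration has 2 additional pairs, contributing +2 × 256 = +512 kJ/mol.
Net CFSE = -720 + 512 = -208 kJ/mol.

-208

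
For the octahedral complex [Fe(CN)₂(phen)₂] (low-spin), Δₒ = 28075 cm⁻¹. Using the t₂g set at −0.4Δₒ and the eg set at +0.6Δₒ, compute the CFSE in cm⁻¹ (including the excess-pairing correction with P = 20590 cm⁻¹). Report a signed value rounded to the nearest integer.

Ligand charges: 2×(-1) from CN⁻ and 2×(+0) from phen sum to -2; with overall charge +0, Fe is +2.
Fe²⁺: group 8, so d-count = 8 − 2 = 6.
The d⁶ electrons fill as t₂g⁶ eg⁰.
Orbital CFSE = 6(-0.4) + 0(0.6) = -2.4Δₒ = -2.4 × 28075 = -67380 cm⁻¹.
Relative to high-spin t₂g⁴ eg² (1 paired), the low-spin configuration has 2 additional pairs, contributing +2 × 20590 = +41180 cm⁻¹.
Overall CFSE = -67380 + 41180 = -26200 cm⁻¹.

-26200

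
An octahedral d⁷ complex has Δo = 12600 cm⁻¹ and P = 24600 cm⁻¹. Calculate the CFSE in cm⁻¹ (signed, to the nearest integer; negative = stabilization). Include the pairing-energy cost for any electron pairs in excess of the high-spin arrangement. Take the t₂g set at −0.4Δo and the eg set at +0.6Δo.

-10080

Since Δo = 12600 cm⁻¹ < P = 24600 cm⁻¹, the complex adopts the high-spin configuration.
Configuration: t₂g⁵ eg².
Orbital CFSE = -0.8Δo = -0.8 × 12600 = -10080 cm⁻¹.
High-spin has no excess pairs, so no pairing correction applies.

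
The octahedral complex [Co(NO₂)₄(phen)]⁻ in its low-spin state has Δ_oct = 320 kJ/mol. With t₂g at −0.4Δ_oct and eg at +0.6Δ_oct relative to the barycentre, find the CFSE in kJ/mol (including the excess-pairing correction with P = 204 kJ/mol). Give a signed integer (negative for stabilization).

Ligand charges: 4×(-1) from NO₂⁻ and 1×(+0) from phen sum to -4; with overall charge -1, Co is +3.
Co³⁺: group 9, so d-count = 9 − 3 = 6.
Configuration: t₂g⁶ eg⁰.
The orbital stabilization is -2.4Δ_oct = -2.4 × 320 = -768 kJ/mol.
High-spin d⁶ would be t₂g⁴ eg² with 1 pair; low-spin has 3, so 2 excess pairs cost +2P = +408 kJ/mol.
Combining: -768 + 408 = -360 kJ/mol.

-360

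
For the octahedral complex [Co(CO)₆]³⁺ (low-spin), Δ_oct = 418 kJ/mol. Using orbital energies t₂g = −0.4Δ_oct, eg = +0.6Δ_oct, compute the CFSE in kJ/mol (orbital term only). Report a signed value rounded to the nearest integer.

-1003

CO is neutral, so the +3 overall charge sits on Co: oxidation state +3.
Co³⁺: group 9, so d-count = 9 − 3 = 6.
The d⁶ electrons fill as t₂g⁶ eg⁰.
Orbital CFSE = 6(-0.4) + 0(0.6) = -2.4Δ_oct = -2.4 × 418 = -1003 kJ/mol.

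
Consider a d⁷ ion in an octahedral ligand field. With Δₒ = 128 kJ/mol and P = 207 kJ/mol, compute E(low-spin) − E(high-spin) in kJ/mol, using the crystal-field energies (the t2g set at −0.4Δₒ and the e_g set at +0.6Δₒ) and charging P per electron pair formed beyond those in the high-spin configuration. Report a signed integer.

79

In the high-spin limit (t2g^5 e_g^2) the orbital term is -0.8Δₒ = -102 kJ/mol, with no excess pairing.
For low-spin the configuration is t2g^6 e_g^1: orbital energy -1.8 × 128 = -230 kJ/mol, and 1 additional pair relative to high-spin adds 207 kJ/mol, giving -23 kJ/mol.
The difference is -23 − (-102) = 79 kJ/mol, so high-spin lies lower.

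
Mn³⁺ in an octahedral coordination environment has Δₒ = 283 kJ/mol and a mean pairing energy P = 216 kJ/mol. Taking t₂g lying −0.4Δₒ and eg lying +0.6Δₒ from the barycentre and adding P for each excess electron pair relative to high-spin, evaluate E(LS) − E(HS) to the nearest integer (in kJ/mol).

-67

Group 7 minus oxidation state +3 gives a d⁴ configuration for Mn³⁺.
High-spin: t₂g³ eg¹, CFSE = -0.6Δₒ = -170 kJ/mol.
Low-spin t₂g⁴ eg⁰ gives -1.6Δₒ = -453 kJ/mol, but forming 1 extra pair costs 1P = 216 kJ/mol, so E(LS) = -453 + 216 = -237 kJ/mol.
Thus E(LS) − E(HS) = -67 kJ/mol.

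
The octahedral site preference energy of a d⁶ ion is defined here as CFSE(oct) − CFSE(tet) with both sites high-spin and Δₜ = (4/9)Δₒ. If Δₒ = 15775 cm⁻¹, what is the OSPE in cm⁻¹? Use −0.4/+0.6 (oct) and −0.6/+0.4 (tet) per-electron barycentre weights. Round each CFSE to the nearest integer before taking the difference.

In an octahedral site d⁶ (HS) is t₂g⁴ eg², giving CFSE(oct) = -0.4Δₒ = -6310 cm⁻¹.
Tetrahedral: e³ t₂³, CFSE = 3(−0.6) + 3(+0.4) = -0.6Δₜ = -0.6 × (4/9) × 15775 = -4207 cm⁻¹.
OSPE = CFSE(oct) − CFSE(tet) = -6310 − (-4207) = -2103 cm⁻¹.

-2103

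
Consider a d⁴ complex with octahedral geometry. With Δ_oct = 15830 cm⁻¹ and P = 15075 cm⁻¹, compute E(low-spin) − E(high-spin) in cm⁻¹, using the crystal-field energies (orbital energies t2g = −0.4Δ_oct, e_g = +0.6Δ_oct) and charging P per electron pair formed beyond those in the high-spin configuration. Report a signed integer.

In the high-spin limit (t2g^3 e_g^1) the orbital term is -0.6Δ_oct = -9498 cm⁻¹, with no excess pairing.
Low-spin t2g^4 e_g^0 gives -1.6Δ_oct = -25328 cm⁻¹, but forming 1 extra pair costs 1P = 15075 cm⁻¹, so E(LS) = -25328 + 15075 = -10253 cm⁻¹.
Thus E(LS) − E(HS) = -755 cm⁻¹.

-755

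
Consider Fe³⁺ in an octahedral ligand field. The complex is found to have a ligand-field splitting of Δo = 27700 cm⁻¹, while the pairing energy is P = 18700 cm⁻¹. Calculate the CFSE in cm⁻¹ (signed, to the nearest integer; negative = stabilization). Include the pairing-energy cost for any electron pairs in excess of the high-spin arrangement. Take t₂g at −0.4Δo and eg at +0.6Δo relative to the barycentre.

-18000

Fe is in group 8, so Fe³⁺ is d⁵ (8 − 3 = 5).
With Δo > P the complex is low-spin.
Configuration: t₂g⁵ eg⁰.
Orbital CFSE = -2.0Δo = -2.0 × 27700 = -55400 cm⁻¹.
Excess pairs vs high-spin: 2 − 0 = 2; pairing cost = +37400 cm⁻¹.
Net CFSE = -55400 + 37400 = -18000 cm⁻¹.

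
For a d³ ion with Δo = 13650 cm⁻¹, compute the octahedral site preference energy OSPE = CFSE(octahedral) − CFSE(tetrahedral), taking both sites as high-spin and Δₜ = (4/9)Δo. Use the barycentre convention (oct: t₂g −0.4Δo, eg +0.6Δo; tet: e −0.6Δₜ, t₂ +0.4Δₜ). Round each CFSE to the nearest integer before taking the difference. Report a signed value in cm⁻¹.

Octahedral high-spin t₂g³ eg⁰: CFSE = -1.2 × 13650 = -16380 cm⁻¹.
Tetrahedral e² t₂¹ gives -0.8Δₜ = -0.8 × (4/9) × 13650 = -4853 cm⁻¹.
Subtracting, OSPE = -16380 − (-4853) = -11527 cm⁻¹.

-11527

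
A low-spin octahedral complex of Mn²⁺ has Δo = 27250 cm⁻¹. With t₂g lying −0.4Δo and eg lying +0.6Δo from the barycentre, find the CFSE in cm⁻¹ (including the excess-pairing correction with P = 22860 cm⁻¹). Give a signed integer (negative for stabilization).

Mn is in group 7, so Mn²⁺ is d⁵ (7 − 2 = 5).
Electron filling gives t₂g⁵ eg⁰.
CFSE(orbital) = 5×(-0.4Δo) + 0×(0.6Δo) = -2.0Δo; with Δo = 27250 cm⁻¹ that is -54500 cm⁻¹.
High-spin d⁵ would be t₂g³ eg² with 0 pairs; low-spin has 2, so 2 excess pairs cost +2P = +45720 cm⁻¹.
Combining: -54500 + 45720 = -8780 cm⁻¹.

-8780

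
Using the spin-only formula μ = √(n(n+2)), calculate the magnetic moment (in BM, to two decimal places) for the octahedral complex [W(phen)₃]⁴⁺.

phen is neutral, so the +4 overall charge sits on W: oxidation state +4.
Group 6 minus oxidation state +4 gives a d² configuration for W⁴⁺.
Configuration: t₂g² eg⁰ → 2 unpaired electrons.
μ(spin-only) = √[2(2+2)] = √8 ≈ 2.83 BM.

2.83 BM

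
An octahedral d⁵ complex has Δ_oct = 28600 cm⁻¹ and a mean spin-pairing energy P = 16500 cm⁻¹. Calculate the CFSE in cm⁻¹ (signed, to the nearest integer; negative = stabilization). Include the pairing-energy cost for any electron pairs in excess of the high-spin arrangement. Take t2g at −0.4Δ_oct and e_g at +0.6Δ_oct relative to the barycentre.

-24200

Δ_oct > P, so pairing is preferred: the ground state is low-spin.
Configuration: t2g^5 e_g^0.
Orbital CFSE = -2.0Δ_oct = -2.0 × 28600 = -57200 cm⁻¹.
Excess pairs vs high-spin: 2 − 0 = 2; pairing cost = +33000 cm⁻¹.
Net CFSE = -57200 + 33000 = -24200 cm⁻¹.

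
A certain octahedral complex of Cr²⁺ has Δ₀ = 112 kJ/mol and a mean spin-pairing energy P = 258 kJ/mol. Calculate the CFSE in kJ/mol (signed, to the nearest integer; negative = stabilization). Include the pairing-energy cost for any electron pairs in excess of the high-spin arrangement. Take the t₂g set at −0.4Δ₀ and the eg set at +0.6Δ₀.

-67

Cr sits in group 6; removing 2 electrons leaves Cr²⁺ with 6 − 2 = 4 d electrons.
Δ₀ < P, so pairing is avoided: the ground state is high-spin.
Configuration: t₂g³ eg¹.
Orbital CFSE = -0.6Δ₀ = -0.6 × 112 = -67 kJ/mol.
High-spin has no excess pairs, so no pairing correction applies.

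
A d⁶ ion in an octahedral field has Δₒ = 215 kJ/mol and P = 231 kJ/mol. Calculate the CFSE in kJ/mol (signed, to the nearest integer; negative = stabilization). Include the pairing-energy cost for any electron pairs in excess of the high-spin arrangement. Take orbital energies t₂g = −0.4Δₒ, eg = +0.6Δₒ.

Here Δₒ < P (215 < 231), so the high-spin state is favoured.
Filling d⁶ accordingly: t₂g⁴ eg².
Orbital CFSE = -0.4Δₒ = -0.4 × 215 = -86 kJ/mol.
High-spin has no excess pairs, so no pairing correction applies.

-86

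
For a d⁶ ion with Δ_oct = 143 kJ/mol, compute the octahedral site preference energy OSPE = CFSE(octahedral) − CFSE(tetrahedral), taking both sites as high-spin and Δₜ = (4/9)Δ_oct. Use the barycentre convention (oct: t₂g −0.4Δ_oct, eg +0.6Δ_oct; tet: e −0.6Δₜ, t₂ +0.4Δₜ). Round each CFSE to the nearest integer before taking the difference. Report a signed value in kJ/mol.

-19

Octahedral high-spin t₂g⁴ eg²: CFSE = -0.4 × 143 = -57 kJ/mol.
Tetrahedral e³ t₂³ gives -0.6Δₜ = -0.6 × (4/9) × 143 = -38 kJ/mol.
OSPE = CFSE(oct) − CFSE(tet) = -57 − (-38) = -19 kJ/mol.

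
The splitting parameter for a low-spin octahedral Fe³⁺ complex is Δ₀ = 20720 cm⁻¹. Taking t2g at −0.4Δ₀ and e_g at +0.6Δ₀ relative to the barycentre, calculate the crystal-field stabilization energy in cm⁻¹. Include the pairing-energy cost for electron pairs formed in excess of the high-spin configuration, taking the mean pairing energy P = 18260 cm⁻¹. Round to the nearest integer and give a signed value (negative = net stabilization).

Fe sits in group 8; removing 3 electrons leaves Fe³⁺ with 8 − 3 = 5 d electrons.
Configuration: t2g^5 e_g^0.
CFSE(orbital) = 5×(-0.4Δ₀) + 0×(0.6Δ₀) = -2.0Δ₀; with Δ₀ = 20720 cm⁻¹ that is -41440 cm⁻¹.
Pairing penalty: 2 pairs vs 0 in the high-spin reference → 2 extra × P = 36520 cm⁻¹.
Combining: -41440 + 36520 = -4920 cm⁻¹.

-4920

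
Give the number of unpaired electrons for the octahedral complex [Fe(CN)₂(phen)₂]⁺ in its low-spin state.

1

Ligand charges: 2×(-1) from CN⁻ and 2×(+0) from phen sum to -2; with overall charge +1, Fe is +3.
Fe³⁺: group 8, so d-count = 8 − 3 = 5.
Configuration: t₂g⁵ eg⁰, giving 1 unpaired electron.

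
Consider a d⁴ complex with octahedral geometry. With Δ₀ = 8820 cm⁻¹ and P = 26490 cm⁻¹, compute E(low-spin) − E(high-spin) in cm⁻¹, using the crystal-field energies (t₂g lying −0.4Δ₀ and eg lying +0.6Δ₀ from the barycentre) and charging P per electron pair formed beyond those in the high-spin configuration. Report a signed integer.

17670

High-spin: t₂g³ eg¹, CFSE = -0.6Δ₀ = -5292 cm⁻¹.
For low-spin the configuration is t₂g⁴ eg⁰: orbital energy -1.6 × 8820 = -14112 cm⁻¹, and 1 additional pair relative to high-spin adds 26490 cm⁻¹, giving 12378 cm⁻¹.
Thus E(LS) − E(HS) = 17670 cm⁻¹.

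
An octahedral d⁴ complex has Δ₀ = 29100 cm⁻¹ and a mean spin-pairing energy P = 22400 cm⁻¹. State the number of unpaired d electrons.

2

Since Δ₀ = 29100 cm⁻¹ > P = 22400 cm⁻¹, the complex adopts the low-spin configuration.
Configuration: t2g^4 e_g^0.
Unpaired electrons: 2.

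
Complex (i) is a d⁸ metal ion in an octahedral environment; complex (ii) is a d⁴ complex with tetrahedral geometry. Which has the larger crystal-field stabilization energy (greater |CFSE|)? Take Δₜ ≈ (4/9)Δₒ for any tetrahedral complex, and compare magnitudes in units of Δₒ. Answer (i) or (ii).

(i)

(i): t₂g⁶ eg², CFSE = -1.2Δₒ.
(ii): Tetrahedral fields are weak (Δₜ ≈ 4/9 Δₒ), so electrons fill high-spin; e² t₂², CFSE = -0.4Δₜ ≈ -0.18Δₒ.
So (i) has the larger |CFSE|.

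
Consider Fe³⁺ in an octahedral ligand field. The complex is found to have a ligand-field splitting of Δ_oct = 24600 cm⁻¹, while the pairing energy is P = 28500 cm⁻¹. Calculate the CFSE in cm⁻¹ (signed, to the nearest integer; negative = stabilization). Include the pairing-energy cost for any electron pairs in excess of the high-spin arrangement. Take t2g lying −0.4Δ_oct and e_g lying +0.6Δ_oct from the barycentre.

0

Fe³⁺: group 8, so d-count = 8 − 3 = 5.
With Δ_oct < P the complex is high-spin.
That gives t2g^3 e_g^2.
Orbital CFSE = 0.0Δ_oct = 0.0 × 24600 = 0 cm⁻¹.
High-spin has no excess pairs, so no pairing correction applies.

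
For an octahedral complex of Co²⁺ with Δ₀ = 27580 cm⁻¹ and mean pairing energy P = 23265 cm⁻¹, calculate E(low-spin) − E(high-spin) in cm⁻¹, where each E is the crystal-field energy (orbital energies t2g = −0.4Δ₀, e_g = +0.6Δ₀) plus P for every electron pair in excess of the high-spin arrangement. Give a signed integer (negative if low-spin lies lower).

Co²⁺: group 9, so d-count = 9 − 2 = 7.
High-spin: t2g^5 e_g^2, CFSE = -0.8Δ₀ = -22064 cm⁻¹.
For low-spin the configuration is t2g^6 e_g^1: orbital energy -1.8 × 27580 = -49644 cm⁻¹, and 1 additional pair relative to high-spin adds 23265 cm⁻¹, giving -26379 cm⁻¹.
The difference is -26379 − (-22064) = -4315 cm⁻¹, so low-spin lies lower.

-4315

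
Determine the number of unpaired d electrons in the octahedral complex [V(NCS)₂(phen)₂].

Ligand charges: 2×(-1) from NCS⁻ and 2×(+0) from phen sum to -2; with overall charge +0, V is +2.
V sits in group 5; removing 2 electrons leaves V²⁺ with 5 − 2 = 3 d electrons.
Configuration: t₂g³ eg⁰, giving 3 unpaired electrons.

3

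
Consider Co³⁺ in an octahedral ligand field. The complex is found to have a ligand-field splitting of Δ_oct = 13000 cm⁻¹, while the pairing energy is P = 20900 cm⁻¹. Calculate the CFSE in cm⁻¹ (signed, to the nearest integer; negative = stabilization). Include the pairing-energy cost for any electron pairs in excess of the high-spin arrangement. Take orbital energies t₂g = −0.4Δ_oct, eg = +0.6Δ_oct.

Group 9 minus oxidation state +3 gives a d⁶ configuration for Co³⁺.
With Δ_oct < P the complex is high-spin.
That gives t₂g⁴ eg².
Orbital CFSE = -0.4Δ_oct = -0.4 × 13000 = -5200 cm⁻¹.
High-spin has no excess pairs, so no pairing correction applies.

-5200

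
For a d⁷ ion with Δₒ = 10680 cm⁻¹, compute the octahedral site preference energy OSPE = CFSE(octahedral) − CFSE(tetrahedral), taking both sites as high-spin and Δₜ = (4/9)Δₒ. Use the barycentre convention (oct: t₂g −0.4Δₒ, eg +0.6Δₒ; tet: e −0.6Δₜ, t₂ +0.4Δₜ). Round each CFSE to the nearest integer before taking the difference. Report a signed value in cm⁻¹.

Octahedral high-spin t₂g⁵ eg²: CFSE = -0.8 × 10680 = -8544 cm⁻¹.
In a tetrahedral site the filling is e⁴ t₂³: CFSE(tet) = -1.2Δₜ = -1.2 × (4/9)(10680) = -5696 cm⁻¹.
OSPE = -8544 − (-5696) = -2848 cm⁻¹.

-2848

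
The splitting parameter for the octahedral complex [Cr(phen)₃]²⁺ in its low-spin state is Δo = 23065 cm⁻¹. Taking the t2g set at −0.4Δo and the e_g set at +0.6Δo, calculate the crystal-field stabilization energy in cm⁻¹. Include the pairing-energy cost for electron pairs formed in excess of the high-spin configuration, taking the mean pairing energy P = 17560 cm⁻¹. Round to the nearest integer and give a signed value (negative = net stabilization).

phen is neutral, so the +2 overall charge sits on Cr: oxidation state +2.
Group 6 minus oxidation state +2 gives a d⁴ configuration for Cr²⁺.
Electron filling gives t2g^4 e_g^0.
The orbital stabilization is -1.6Δo = -1.6 × 23065 = -36904 cm⁻¹.
Relative to high-spin t2g^3 e_g^1 (0 paired), the low-spin configuration has 1 additional pair, contributing +1 × 17560 = +17560 cm⁻¹.
Net CFSE = -36904 + 17560 = -19344 cm⁻¹.

-19344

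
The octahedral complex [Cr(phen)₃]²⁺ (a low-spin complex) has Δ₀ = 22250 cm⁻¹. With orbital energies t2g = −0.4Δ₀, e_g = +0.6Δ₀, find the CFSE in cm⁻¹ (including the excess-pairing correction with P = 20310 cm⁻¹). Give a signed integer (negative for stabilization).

phen is neutral, so the +2 overall charge sits on Cr: oxidation state +2.
Cr is in group 6, so Cr²⁺ is d⁴ (6 − 2 = 4).
The d⁴ electrons fill as t2g^4 e_g^0.
CFSE(orbital) = 4×(-0.4Δ₀) + 0×(0.6Δ₀) = -1.6Δ₀; with Δ₀ = 22250 cm⁻¹ that is -35600 cm⁻¹.
High-spin d⁴ would be t2g^3 e_g^1 with 0 pairs; low-spin has 1, so 1 excess pair costs +1P = +20310 cm⁻¹.
Combining: -35600 + 20310 = -15290 cm⁻¹.

-15290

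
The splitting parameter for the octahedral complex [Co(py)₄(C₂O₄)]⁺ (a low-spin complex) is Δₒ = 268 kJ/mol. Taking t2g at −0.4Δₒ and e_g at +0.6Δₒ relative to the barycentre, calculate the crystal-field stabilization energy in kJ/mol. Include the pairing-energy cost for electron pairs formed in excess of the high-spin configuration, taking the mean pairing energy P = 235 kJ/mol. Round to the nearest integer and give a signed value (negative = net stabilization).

-173

Ligand charges: 4×(+0) from py and 1×(-2) from C₂O₄²⁻ sum to -2; with overall charge +1, Co is +3.
Co³⁺: group 9, so d-count = 9 − 3 = 6.
The d⁶ electrons fill as t2g^6 e_g^0.
CFSE(orbital) = 6×(-0.4Δₒ) + 0×(0.6Δₒ) = -2.4Δₒ; with Δₒ = 268 kJ/mol that is -643 kJ/mol.
Pairing penalty: 3 pairs vs 1 in the high-spin reference → 2 extra × P = 470 kJ/mol.
Net CFSE = -643 + 470 = -173 kJ/mol.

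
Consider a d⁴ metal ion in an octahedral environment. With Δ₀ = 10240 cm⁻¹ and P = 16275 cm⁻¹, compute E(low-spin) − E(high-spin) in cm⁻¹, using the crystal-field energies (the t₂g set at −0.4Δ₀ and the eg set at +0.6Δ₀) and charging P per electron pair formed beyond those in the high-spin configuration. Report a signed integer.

High-spin: t₂g³ eg¹, CFSE = -0.6Δ₀ = -6144 cm⁻¹.
For low-spin the configuration is t₂g⁴ eg⁰: orbital energy -1.6 × 10240 = -16384 cm⁻¹, and 1 additional pair relative to high-spin adds 16275 cm⁻¹, giving -109 cm⁻¹.
Thus E(LS) − E(HS) = 6035 cm⁻¹.

6035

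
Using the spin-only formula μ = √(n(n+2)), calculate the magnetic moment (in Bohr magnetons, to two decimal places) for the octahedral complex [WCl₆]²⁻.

Each Cl⁻ contributes -1; 6 × (-1) = -6. With overall charge -2, W is in the +4 oxidation state.
W is in group 6, so W⁴⁺ is d² (6 − 4 = 2).
Configuration: t₂g² eg⁰ → 2 unpaired electrons.
μ(spin-only) = √[2(2+2)] = √8 ≈ 2.83 Bohr magnetons.

2.83 Bohr magnetons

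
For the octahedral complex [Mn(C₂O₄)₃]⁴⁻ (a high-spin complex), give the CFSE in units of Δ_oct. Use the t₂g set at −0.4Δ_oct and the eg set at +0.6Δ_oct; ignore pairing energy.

Each C₂O₄²⁻ contributes -2; 3 × (-2) = -6. With overall charge -4, Mn is in the +2 oxidation state.
Mn is in group 7, so Mn²⁺ is d⁵ (7 − 2 = 5).
Configuration: t₂g³ eg².
CFSE = 3(-0.4Δ_oct) + 2(0.6Δ_oct) = -1.2Δ_oct + 1.2Δ_oct = 0.0Δ_oct.

0.0 Δ_oct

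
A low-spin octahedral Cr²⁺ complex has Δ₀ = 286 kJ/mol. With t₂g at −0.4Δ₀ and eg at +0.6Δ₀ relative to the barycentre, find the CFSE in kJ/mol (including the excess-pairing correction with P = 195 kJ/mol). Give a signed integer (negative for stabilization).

-263

Cr sits in group 6; removing 2 electrons leaves Cr²⁺ with 6 − 2 = 4 d electrons.
Configuration: t₂g⁴ eg⁰.
CFSE(orbital) = 4×(-0.4Δ₀) + 0×(0.6Δ₀) = -1.6Δ₀; with Δ₀ = 286 kJ/mol that is -458 kJ/mol.
High-spin d⁴ would be t₂g³ eg¹ with 0 pairs; low-spin has 1, so 1 excess pair costs +1P = +195 kJ/mol.
Net CFSE = -458 + 195 = -263 kJ/mol.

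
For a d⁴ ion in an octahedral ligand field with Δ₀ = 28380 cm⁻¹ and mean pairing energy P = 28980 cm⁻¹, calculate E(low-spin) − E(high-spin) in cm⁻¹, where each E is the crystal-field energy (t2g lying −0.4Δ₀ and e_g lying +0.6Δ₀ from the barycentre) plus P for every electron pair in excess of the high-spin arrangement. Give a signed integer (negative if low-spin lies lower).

High-spin d⁴ fills as t2g^3 e_g^1 with CFSE 3(−0.4) + 1(+0.6) = -0.6Δ₀ = -17028 cm⁻¹.
Low-spin: t2g^4 e_g^0, orbital CFSE = -1.6Δ₀ = -45408 cm⁻¹; plus 1 excess pair × P = +28980 cm⁻¹; total -16428 cm⁻¹.
E(LS) − E(HS) = -16428 − (-17028) = 600 cm⁻¹.

600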